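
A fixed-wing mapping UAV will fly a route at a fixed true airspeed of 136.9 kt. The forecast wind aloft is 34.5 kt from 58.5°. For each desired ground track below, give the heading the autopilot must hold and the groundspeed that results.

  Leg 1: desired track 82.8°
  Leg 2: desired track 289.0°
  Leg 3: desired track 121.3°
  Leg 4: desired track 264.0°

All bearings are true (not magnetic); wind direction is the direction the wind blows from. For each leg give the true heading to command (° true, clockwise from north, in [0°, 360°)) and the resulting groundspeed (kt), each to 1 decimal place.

Leg 1: heading=76.8°, groundspeed=104.7 kt
Leg 2: heading=300.2°, groundspeed=156.2 kt
Leg 3: heading=108.3°, groundspeed=117.6 kt
Leg 4: heading=270.2°, groundspeed=167.2 kt

Leg 1: desired track 82.8°; wind correction -6.0° → command heading 76.8°, groundspeed 104.7 kt
Leg 2: desired track 289.0°; wind correction +11.2° → command heading 300.2°, groundspeed 156.2 kt
Leg 3: desired track 121.3°; wind correction -13.0° → command heading 108.3°, groundspeed 117.6 kt
Leg 4: desired track 264.0°; wind correction +6.2° → command heading 270.2°, groundspeed 167.2 kt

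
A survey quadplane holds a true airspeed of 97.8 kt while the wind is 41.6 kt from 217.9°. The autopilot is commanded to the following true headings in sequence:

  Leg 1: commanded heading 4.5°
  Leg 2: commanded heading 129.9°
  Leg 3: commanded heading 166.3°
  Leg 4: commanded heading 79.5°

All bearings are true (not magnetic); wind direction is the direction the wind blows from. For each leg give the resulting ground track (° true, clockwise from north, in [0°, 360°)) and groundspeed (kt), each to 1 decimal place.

Leg 1: heading 4.5°; drift +9.8° → track 14.3°, groundspeed 134.5 kt
Leg 2: heading 129.9°; drift -23.3° → track 106.6°, groundspeed 104.9 kt
Leg 3: heading 166.3°; drift -24.4° → track 141.9°, groundspeed 79.0 kt
Leg 4: heading 79.5°; drift -12.1° → track 67.4°, groundspeed 131.8 kt

Leg 1: track=14.3°, groundspeed=134.5 kt
Leg 2: track=106.6°, groundspeed=104.9 kt
Leg 3: track=141.9°, groundspeed=79.0 kt
Leg 4: track=67.4°, groundspeed=131.8 kt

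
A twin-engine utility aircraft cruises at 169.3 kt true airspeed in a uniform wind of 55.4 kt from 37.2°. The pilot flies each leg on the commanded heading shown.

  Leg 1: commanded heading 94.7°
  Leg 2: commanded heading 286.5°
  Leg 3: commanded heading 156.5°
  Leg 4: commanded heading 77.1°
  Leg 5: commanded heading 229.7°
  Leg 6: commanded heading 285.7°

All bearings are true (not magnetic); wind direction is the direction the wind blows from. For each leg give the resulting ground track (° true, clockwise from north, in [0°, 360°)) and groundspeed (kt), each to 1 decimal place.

Leg 1: heading 94.7°; drift +18.5° → track 113.2°, groundspeed 147.1 kt
Leg 2: heading 286.5°; drift -15.3° → track 271.2°, groundspeed 195.9 kt
Leg 3: heading 156.5°; drift +13.8° → track 170.3°, groundspeed 202.3 kt
Leg 4: heading 77.1°; drift +15.7° → track 92.8°, groundspeed 131.7 kt
Leg 5: heading 229.7°; drift -3.1° → track 226.6°, groundspeed 223.7 kt
Leg 6: heading 285.7°; drift -15.2° → track 270.5°, groundspeed 196.5 kt

Leg 1: track=113.2°, groundspeed=147.1 kt
Leg 2: track=271.2°, groundspeed=195.9 kt
Leg 3: track=170.3°, groundspeed=202.3 kt
Leg 4: track=92.8°, groundspeed=131.7 kt
Leg 5: track=226.6°, groundspeed=223.7 kt
Leg 6: track=270.5°, groundspeed=196.5 kt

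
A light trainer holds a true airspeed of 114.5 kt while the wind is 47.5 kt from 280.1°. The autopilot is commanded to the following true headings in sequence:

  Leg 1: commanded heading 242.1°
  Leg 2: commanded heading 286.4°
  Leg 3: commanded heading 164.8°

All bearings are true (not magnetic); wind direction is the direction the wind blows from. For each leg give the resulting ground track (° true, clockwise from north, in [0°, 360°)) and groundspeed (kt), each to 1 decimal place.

Leg 1: heading 242.1°; drift -20.8° → track 221.3°, groundspeed 82.4 kt
Leg 2: heading 286.4°; drift +4.4° → track 290.8°, groundspeed 67.5 kt
Leg 3: heading 164.8°; drift -17.7° → track 147.1°, groundspeed 141.5 kt

Leg 1: track=221.3°, groundspeed=82.4 kt
Leg 2: track=290.8°, groundspeed=67.5 kt
Leg 3: track=147.1°, groundspeed=141.5 kt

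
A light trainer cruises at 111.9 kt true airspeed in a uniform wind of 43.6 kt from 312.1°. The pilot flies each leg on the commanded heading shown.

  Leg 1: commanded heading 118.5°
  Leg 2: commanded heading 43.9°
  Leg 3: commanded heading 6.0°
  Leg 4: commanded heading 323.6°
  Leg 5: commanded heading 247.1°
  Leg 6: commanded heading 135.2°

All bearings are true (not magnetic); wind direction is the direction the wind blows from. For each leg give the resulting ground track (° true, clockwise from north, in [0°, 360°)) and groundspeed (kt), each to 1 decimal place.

Leg 1: heading 118.5°; drift +3.8° → track 122.3°, groundspeed 154.6 kt
Leg 2: heading 43.9°; drift +21.0° → track 64.9°, groundspeed 121.4 kt
Leg 3: heading 6.0°; drift +22.2° → track 28.2°, groundspeed 93.1 kt
Leg 4: heading 323.6°; drift +7.2° → track 330.8°, groundspeed 69.7 kt
Leg 5: heading 247.1°; drift -22.9° → track 224.2°, groundspeed 101.5 kt
Leg 6: heading 135.2°; drift -0.9° → track 134.3°, groundspeed 155.5 kt

Leg 1: track=122.3°, groundspeed=154.6 kt
Leg 2: track=64.9°, groundspeed=121.4 kt
Leg 3: track=28.2°, groundspeed=93.1 kt
Leg 4: track=330.8°, groundspeed=69.7 kt
Leg 5: track=224.2°, groundspeed=101.5 kt
Leg 6: track=134.3°, groundspeed=155.5 kt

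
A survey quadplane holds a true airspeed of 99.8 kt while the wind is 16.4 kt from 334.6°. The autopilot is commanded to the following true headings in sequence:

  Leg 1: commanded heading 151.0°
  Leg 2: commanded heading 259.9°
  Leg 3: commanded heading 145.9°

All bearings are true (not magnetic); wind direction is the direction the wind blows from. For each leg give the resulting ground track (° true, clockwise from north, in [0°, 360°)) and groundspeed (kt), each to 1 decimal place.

Leg 1: heading 151.0°; drift +0.5° → track 151.5°, groundspeed 116.2 kt
Leg 2: heading 259.9°; drift -9.4° → track 250.5°, groundspeed 96.8 kt
Leg 3: heading 145.9°; drift +1.2° → track 147.1°, groundspeed 116.0 kt

Leg 1: track=151.5°, groundspeed=116.2 kt
Leg 2: track=250.5°, groundspeed=96.8 kt
Leg 3: track=147.1°, groundspeed=116.0 kt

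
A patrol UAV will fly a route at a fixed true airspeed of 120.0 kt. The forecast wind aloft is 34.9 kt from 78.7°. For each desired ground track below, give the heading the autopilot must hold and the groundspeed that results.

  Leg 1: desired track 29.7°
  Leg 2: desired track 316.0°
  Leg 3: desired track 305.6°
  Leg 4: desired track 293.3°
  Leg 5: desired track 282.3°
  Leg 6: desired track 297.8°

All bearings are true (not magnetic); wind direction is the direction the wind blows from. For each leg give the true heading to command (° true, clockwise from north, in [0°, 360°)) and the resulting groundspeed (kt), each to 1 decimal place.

Leg 1: heading=42.4°, groundspeed=94.2 kt
Leg 2: heading=330.2°, groundspeed=135.2 kt
Leg 3: heading=317.9°, groundspeed=141.1 kt
Leg 4: heading=302.8°, groundspeed=147.1 kt
Leg 5: heading=289.0°, groundspeed=151.2 kt
Leg 6: heading=308.4°, groundspeed=145.0 kt

Leg 1: desired track 29.7°; wind correction +12.7° → command heading 42.4°, groundspeed 94.2 kt
Leg 2: desired track 316.0°; wind correction +14.2° → command heading 330.2°, groundspeed 135.2 kt
Leg 3: desired track 305.6°; wind correction +12.3° → command heading 317.9°, groundspeed 141.1 kt
Leg 4: desired track 293.3°; wind correction +9.5° → command heading 302.8°, groundspeed 147.1 kt
Leg 5: desired track 282.3°; wind correction +6.7° → command heading 289.0°, groundspeed 151.2 kt
Leg 6: desired track 297.8°; wind correction +10.6° → command heading 308.4°, groundspeed 145.0 kt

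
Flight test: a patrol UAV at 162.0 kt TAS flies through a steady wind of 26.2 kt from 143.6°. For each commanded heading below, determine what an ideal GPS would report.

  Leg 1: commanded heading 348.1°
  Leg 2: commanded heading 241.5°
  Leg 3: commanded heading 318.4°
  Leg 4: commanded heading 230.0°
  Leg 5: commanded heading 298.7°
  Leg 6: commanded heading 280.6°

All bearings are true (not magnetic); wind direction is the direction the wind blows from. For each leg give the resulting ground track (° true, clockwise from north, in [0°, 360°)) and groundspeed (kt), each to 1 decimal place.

Leg 1: track=344.8°, groundspeed=186.2 kt
Leg 2: track=250.4°, groundspeed=167.6 kt
Leg 3: track=319.1°, groundspeed=188.1 kt
Leg 4: track=239.3°, groundspeed=162.5 kt
Leg 5: track=302.1°, groundspeed=186.1 kt
Leg 6: track=286.2°, groundspeed=182.0 kt

Leg 1: heading 348.1°; drift -3.3° → track 344.8°, groundspeed 186.2 kt
Leg 2: heading 241.5°; drift +8.9° → track 250.4°, groundspeed 167.6 kt
Leg 3: heading 318.4°; drift +0.7° → track 319.1°, groundspeed 188.1 kt
Leg 4: heading 230.0°; drift +9.3° → track 239.3°, groundspeed 162.5 kt
Leg 5: heading 298.7°; drift +3.4° → track 302.1°, groundspeed 186.1 kt
Leg 6: heading 280.6°; drift +5.6° → track 286.2°, groundspeed 182.0 kt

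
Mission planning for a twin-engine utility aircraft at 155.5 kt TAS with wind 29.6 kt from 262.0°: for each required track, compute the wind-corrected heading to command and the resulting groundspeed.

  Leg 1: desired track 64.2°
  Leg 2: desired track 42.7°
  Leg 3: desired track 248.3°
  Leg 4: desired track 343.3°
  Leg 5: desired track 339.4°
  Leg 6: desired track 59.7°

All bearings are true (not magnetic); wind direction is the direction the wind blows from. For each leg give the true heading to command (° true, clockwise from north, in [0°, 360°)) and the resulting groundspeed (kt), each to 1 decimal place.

Leg 1: desired track 64.2°; wind correction -3.3° → command heading 60.9°, groundspeed 183.4 kt
Leg 2: desired track 42.7°; wind correction -6.9° → command heading 35.8°, groundspeed 177.3 kt
Leg 3: desired track 248.3°; wind correction +2.6° → command heading 250.9°, groundspeed 126.6 kt
Leg 4: desired track 343.3°; wind correction -10.8° → command heading 332.5°, groundspeed 148.2 kt
Leg 5: desired track 339.4°; wind correction -10.7° → command heading 328.7°, groundspeed 146.3 kt
Leg 6: desired track 59.7°; wind correction -4.1° → command heading 55.6°, groundspeed 182.5 kt

Leg 1: heading=60.9°, groundspeed=183.4 kt
Leg 2: heading=35.8°, groundspeed=177.3 kt
Leg 3: heading=250.9°, groundspeed=126.6 kt
Leg 4: heading=332.5°, groundspeed=148.2 kt
Leg 5: heading=328.7°, groundspeed=146.3 kt
Leg 6: heading=55.6°, groundspeed=182.5 kt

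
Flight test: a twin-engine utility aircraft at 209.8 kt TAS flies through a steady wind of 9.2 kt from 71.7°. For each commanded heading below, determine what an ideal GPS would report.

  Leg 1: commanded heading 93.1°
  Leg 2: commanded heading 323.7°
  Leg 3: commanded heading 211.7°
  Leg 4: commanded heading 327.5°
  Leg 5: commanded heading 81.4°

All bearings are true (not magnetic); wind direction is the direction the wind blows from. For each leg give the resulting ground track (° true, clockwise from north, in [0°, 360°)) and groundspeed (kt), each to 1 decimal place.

Leg 1: heading 93.1°; drift +1.0° → track 94.1°, groundspeed 201.3 kt
Leg 2: heading 323.7°; drift -2.4° → track 321.3°, groundspeed 212.8 kt
Leg 3: heading 211.7°; drift +1.6° → track 213.3°, groundspeed 216.9 kt
Leg 4: heading 327.5°; drift -2.4° → track 325.1°, groundspeed 212.2 kt
Leg 5: heading 81.4°; drift +0.4° → track 81.8°, groundspeed 200.7 kt

Leg 1: track=94.1°, groundspeed=201.3 kt
Leg 2: track=321.3°, groundspeed=212.8 kt
Leg 3: track=213.3°, groundspeed=216.9 kt
Leg 4: track=325.1°, groundspeed=212.2 kt
Leg 5: track=81.8°, groundspeed=200.7 kt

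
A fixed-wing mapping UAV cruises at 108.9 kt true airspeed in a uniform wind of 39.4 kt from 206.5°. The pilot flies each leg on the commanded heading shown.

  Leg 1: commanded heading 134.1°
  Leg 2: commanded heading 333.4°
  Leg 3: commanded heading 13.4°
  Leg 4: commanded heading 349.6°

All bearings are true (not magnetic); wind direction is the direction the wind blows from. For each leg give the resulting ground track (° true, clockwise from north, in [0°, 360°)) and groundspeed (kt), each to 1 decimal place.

Leg 1: heading 134.1°; drift -21.2° → track 112.9°, groundspeed 104.0 kt
Leg 2: heading 333.4°; drift +13.4° → track 346.8°, groundspeed 136.2 kt
Leg 3: heading 13.4°; drift +3.5° → track 16.9°, groundspeed 147.5 kt
Leg 4: heading 349.6°; drift +9.6° → track 359.2°, groundspeed 142.4 kt

Leg 1: track=112.9°, groundspeed=104.0 kt
Leg 2: track=346.8°, groundspeed=136.2 kt
Leg 3: track=16.9°, groundspeed=147.5 kt
Leg 4: track=359.2°, groundspeed=142.4 kt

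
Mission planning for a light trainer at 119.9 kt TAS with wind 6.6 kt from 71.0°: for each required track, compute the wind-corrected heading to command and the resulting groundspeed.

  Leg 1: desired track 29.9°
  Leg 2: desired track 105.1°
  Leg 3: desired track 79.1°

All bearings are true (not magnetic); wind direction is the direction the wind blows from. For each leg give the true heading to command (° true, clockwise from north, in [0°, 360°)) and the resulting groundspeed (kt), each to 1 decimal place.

Leg 1: heading=32.0°, groundspeed=114.8 kt
Leg 2: heading=103.3°, groundspeed=114.4 kt
Leg 3: heading=78.7°, groundspeed=113.4 kt

Leg 1: desired track 29.9°; wind correction +2.1° → command heading 32.0°, groundspeed 114.8 kt
Leg 2: desired track 105.1°; wind correction -1.8° → command heading 103.3°, groundspeed 114.4 kt
Leg 3: desired track 79.1°; wind correction -0.4° → command heading 78.7°, groundspeed 113.4 kt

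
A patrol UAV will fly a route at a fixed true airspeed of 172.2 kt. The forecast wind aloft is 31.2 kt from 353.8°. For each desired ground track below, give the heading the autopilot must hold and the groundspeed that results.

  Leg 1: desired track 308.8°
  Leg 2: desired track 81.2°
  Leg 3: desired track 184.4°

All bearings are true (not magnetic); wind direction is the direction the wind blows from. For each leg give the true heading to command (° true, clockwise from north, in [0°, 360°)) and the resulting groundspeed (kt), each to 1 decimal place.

Leg 1: heading=316.2°, groundspeed=148.7 kt
Leg 2: heading=70.8°, groundspeed=167.9 kt
Leg 3: heading=186.3°, groundspeed=202.8 kt

Leg 1: desired track 308.8°; wind correction +7.4° → command heading 316.2°, groundspeed 148.7 kt
Leg 2: desired track 81.2°; wind correction -10.4° → command heading 70.8°, groundspeed 167.9 kt
Leg 3: desired track 184.4°; wind correction +1.9° → command heading 186.3°, groundspeed 202.8 kt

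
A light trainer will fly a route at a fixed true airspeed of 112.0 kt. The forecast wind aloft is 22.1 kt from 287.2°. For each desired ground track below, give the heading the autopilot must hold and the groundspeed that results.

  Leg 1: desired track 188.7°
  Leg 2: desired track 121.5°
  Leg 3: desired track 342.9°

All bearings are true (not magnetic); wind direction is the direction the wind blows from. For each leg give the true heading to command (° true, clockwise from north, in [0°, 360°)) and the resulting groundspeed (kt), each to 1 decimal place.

Leg 1: desired track 188.7°; wind correction +11.3° → command heading 200.0°, groundspeed 113.1 kt
Leg 2: desired track 121.5°; wind correction +2.8° → command heading 124.3°, groundspeed 133.3 kt
Leg 3: desired track 342.9°; wind correction -9.4° → command heading 333.5°, groundspeed 98.0 kt

Leg 1: heading=200.0°, groundspeed=113.1 kt
Leg 2: heading=124.3°, groundspeed=133.3 kt
Leg 3: heading=333.5°, groundspeed=98.0 kt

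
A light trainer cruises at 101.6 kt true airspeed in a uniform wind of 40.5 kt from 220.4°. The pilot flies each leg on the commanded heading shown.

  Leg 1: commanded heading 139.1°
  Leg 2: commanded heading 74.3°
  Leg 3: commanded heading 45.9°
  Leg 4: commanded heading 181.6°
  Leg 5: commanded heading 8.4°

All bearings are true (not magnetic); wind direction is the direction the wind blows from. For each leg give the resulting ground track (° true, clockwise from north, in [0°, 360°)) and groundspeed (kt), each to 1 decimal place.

Leg 1: heading 139.1°; drift -22.7° → track 116.4°, groundspeed 103.5 kt
Leg 2: heading 74.3°; drift -9.5° → track 64.8°, groundspeed 137.1 kt
Leg 3: heading 45.9°; drift -1.6° → track 44.3°, groundspeed 142.0 kt
Leg 4: heading 181.6°; drift -19.9° → track 161.7°, groundspeed 74.5 kt
Leg 5: heading 8.4°; drift +9.0° → track 17.4°, groundspeed 137.6 kt

Leg 1: track=116.4°, groundspeed=103.5 kt
Leg 2: track=64.8°, groundspeed=137.1 kt
Leg 3: track=44.3°, groundspeed=142.0 kt
Leg 4: track=161.7°, groundspeed=74.5 kt
Leg 5: track=17.4°, groundspeed=137.6 kt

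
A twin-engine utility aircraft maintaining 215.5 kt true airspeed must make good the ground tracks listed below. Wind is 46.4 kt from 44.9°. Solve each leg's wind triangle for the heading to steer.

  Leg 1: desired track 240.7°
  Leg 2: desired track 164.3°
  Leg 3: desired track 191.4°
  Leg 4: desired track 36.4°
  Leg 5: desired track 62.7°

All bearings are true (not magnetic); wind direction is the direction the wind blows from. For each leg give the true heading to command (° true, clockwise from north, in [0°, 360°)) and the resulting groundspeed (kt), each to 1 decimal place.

Leg 1: desired track 240.7°; wind correction +3.4° → command heading 244.1°, groundspeed 259.8 kt
Leg 2: desired track 164.3°; wind correction -10.8° → command heading 153.5°, groundspeed 234.5 kt
Leg 3: desired track 191.4°; wind correction -6.8° → command heading 184.6°, groundspeed 252.7 kt
Leg 4: desired track 36.4°; wind correction +1.8° → command heading 38.2°, groundspeed 169.5 kt
Leg 5: desired track 62.7°; wind correction -3.8° → command heading 58.9°, groundspeed 170.9 kt

Leg 1: heading=244.1°, groundspeed=259.8 kt
Leg 2: heading=153.5°, groundspeed=234.5 kt
Leg 3: heading=184.6°, groundspeed=252.7 kt
Leg 4: heading=38.2°, groundspeed=169.5 kt
Leg 5: heading=58.9°, groundspeed=170.9 kt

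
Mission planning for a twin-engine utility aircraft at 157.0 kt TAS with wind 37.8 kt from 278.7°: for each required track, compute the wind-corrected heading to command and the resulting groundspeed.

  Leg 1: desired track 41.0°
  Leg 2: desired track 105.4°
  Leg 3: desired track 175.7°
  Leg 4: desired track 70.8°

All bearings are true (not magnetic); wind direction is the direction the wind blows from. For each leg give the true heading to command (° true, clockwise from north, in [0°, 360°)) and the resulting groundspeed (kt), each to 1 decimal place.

Leg 1: heading=29.3°, groundspeed=173.9 kt
Leg 2: heading=107.0°, groundspeed=194.5 kt
Leg 3: heading=189.3°, groundspeed=161.1 kt
Leg 4: heading=64.3°, groundspeed=189.4 kt

Leg 1: desired track 41.0°; wind correction -11.7° → command heading 29.3°, groundspeed 173.9 kt
Leg 2: desired track 105.4°; wind correction +1.6° → command heading 107.0°, groundspeed 194.5 kt
Leg 3: desired track 175.7°; wind correction +13.6° → command heading 189.3°, groundspeed 161.1 kt
Leg 4: desired track 70.8°; wind correction -6.5° → command heading 64.3°, groundspeed 189.4 kt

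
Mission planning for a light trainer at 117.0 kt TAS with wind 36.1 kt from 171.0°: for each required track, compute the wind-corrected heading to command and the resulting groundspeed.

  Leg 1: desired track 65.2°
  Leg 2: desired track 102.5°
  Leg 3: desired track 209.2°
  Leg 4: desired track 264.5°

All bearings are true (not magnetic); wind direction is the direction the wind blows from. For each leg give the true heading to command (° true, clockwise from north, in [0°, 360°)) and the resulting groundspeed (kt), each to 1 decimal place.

Leg 1: heading=82.5°, groundspeed=121.6 kt
Leg 2: heading=119.2°, groundspeed=98.8 kt
Leg 3: heading=198.2°, groundspeed=86.5 kt
Leg 4: heading=246.6°, groundspeed=113.5 kt

Leg 1: desired track 65.2°; wind correction +17.3° → command heading 82.5°, groundspeed 121.6 kt
Leg 2: desired track 102.5°; wind correction +16.7° → command heading 119.2°, groundspeed 98.8 kt
Leg 3: desired track 209.2°; wind correction -11.0° → command heading 198.2°, groundspeed 86.5 kt
Leg 4: desired track 264.5°; wind correction -17.9° → command heading 246.6°, groundspeed 113.5 kt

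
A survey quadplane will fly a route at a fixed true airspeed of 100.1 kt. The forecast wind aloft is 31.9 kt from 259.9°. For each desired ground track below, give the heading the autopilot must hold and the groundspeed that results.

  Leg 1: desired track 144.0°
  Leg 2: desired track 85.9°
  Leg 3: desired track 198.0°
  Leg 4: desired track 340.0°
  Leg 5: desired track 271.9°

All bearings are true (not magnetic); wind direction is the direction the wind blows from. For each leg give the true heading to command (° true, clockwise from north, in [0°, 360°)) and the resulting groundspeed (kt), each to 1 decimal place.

Leg 1: desired track 144.0°; wind correction +16.7° → command heading 160.7°, groundspeed 109.8 kt
Leg 2: desired track 85.9°; wind correction +1.9° → command heading 87.8°, groundspeed 131.8 kt
Leg 3: desired track 198.0°; wind correction +16.3° → command heading 214.3°, groundspeed 81.0 kt
Leg 4: desired track 340.0°; wind correction -18.3° → command heading 321.7°, groundspeed 89.6 kt
Leg 5: desired track 271.9°; wind correction -3.8° → command heading 268.1°, groundspeed 68.7 kt

Leg 1: heading=160.7°, groundspeed=109.8 kt
Leg 2: heading=87.8°, groundspeed=131.8 kt
Leg 3: heading=214.3°, groundspeed=81.0 kt
Leg 4: heading=321.7°, groundspeed=89.6 kt
Leg 5: heading=268.1°, groundspeed=68.7 kt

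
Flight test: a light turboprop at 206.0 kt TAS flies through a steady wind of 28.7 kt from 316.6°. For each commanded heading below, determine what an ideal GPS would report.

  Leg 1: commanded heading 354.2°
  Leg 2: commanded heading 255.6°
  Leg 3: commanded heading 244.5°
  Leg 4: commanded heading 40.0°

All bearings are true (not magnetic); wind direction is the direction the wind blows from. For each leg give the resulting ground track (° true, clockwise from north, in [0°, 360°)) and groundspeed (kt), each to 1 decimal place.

Leg 1: heading 354.2°; drift +5.5° → track 359.7°, groundspeed 184.1 kt
Leg 2: heading 255.6°; drift -7.4° → track 248.2°, groundspeed 193.7 kt
Leg 3: heading 244.5°; drift -7.9° → track 236.6°, groundspeed 199.1 kt
Leg 4: heading 40.0°; drift +8.0° → track 48.0°, groundspeed 204.7 kt

Leg 1: track=359.7°, groundspeed=184.1 kt
Leg 2: track=248.2°, groundspeed=193.7 kt
Leg 3: track=236.6°, groundspeed=199.1 kt
Leg 4: track=48.0°, groundspeed=204.7 kt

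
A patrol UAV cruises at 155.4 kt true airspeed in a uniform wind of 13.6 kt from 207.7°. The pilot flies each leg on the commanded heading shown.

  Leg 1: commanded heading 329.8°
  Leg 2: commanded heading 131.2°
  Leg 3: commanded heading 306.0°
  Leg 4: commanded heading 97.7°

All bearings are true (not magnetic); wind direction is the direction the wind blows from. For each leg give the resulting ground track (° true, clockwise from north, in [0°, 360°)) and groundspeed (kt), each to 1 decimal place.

Leg 1: heading 329.8°; drift +4.1° → track 333.9°, groundspeed 163.0 kt
Leg 2: heading 131.2°; drift -5.0° → track 126.2°, groundspeed 152.8 kt
Leg 3: heading 306.0°; drift +4.9° → track 310.9°, groundspeed 157.9 kt
Leg 4: heading 97.7°; drift -4.6° → track 93.1°, groundspeed 160.6 kt

Leg 1: track=333.9°, groundspeed=163.0 kt
Leg 2: track=126.2°, groundspeed=152.8 kt
Leg 3: track=310.9°, groundspeed=157.9 kt
Leg 4: track=93.1°, groundspeed=160.6 kt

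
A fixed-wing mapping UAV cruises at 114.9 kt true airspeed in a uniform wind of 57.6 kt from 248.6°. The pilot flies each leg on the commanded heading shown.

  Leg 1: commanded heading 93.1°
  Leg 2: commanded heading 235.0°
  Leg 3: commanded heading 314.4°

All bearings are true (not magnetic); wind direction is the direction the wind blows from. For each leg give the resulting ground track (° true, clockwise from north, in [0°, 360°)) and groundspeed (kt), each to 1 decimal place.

Leg 1: track=85.0°, groundspeed=169.0 kt
Leg 2: track=222.1°, groundspeed=60.5 kt
Leg 3: track=344.3°, groundspeed=105.3 kt

Leg 1: heading 93.1°; drift -8.1° → track 85.0°, groundspeed 169.0 kt
Leg 2: heading 235.0°; drift -12.9° → track 222.1°, groundspeed 60.5 kt
Leg 3: heading 314.4°; drift +29.9° → track 344.3°, groundspeed 105.3 kt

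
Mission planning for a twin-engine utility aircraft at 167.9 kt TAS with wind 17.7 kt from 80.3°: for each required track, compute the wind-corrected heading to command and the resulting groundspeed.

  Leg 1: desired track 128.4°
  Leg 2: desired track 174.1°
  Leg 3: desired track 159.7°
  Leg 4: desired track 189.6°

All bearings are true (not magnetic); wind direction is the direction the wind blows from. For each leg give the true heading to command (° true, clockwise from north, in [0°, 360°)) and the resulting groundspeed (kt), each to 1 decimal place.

Leg 1: desired track 128.4°; wind correction -4.5° → command heading 123.9°, groundspeed 155.6 kt
Leg 2: desired track 174.1°; wind correction -6.0° → command heading 168.1°, groundspeed 168.1 kt
Leg 3: desired track 159.7°; wind correction -5.9° → command heading 153.8°, groundspeed 163.7 kt
Leg 4: desired track 189.6°; wind correction -5.7° → command heading 183.9°, groundspeed 172.9 kt

Leg 1: heading=123.9°, groundspeed=155.6 kt
Leg 2: heading=168.1°, groundspeed=168.1 kt
Leg 3: heading=153.8°, groundspeed=163.7 kt
Leg 4: heading=183.9°, groundspeed=172.9 kt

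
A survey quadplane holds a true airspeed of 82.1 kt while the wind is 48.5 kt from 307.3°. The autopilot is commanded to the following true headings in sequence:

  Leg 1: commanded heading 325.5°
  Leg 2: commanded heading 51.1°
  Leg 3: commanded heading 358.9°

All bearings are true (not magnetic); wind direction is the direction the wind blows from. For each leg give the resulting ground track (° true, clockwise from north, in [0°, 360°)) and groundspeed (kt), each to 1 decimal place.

Leg 1: heading 325.5°; drift +22.8° → track 348.3°, groundspeed 39.1 kt
Leg 2: heading 51.1°; drift +26.7° → track 77.8°, groundspeed 104.8 kt
Leg 3: heading 358.9°; drift +36.2° → track 35.1°, groundspeed 64.4 kt

Leg 1: track=348.3°, groundspeed=39.1 kt
Leg 2: track=77.8°, groundspeed=104.8 kt
Leg 3: track=35.1°, groundspeed=64.4 kt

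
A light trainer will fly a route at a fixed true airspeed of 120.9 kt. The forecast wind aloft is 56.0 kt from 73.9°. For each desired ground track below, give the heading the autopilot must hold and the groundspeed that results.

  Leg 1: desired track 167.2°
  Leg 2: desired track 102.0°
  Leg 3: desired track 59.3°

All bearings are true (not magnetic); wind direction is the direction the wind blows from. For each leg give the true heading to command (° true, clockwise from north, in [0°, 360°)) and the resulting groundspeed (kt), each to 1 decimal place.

Leg 1: heading=139.7°, groundspeed=110.4 kt
Leg 2: heading=89.4°, groundspeed=68.6 kt
Leg 3: heading=66.0°, groundspeed=65.9 kt

Leg 1: desired track 167.2°; wind correction -27.5° → command heading 139.7°, groundspeed 110.4 kt
Leg 2: desired track 102.0°; wind correction -12.6° → command heading 89.4°, groundspeed 68.6 kt
Leg 3: desired track 59.3°; wind correction +6.7° → command heading 66.0°, groundspeed 65.9 kt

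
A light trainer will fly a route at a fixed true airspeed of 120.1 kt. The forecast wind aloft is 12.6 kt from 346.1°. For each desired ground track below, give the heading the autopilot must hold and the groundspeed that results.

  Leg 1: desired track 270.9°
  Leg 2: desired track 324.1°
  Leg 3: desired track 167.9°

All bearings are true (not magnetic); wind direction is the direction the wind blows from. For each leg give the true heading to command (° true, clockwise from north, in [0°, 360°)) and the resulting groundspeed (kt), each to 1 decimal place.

Leg 1: desired track 270.9°; wind correction +5.8° → command heading 276.7°, groundspeed 116.3 kt
Leg 2: desired track 324.1°; wind correction +2.3° → command heading 326.4°, groundspeed 108.3 kt
Leg 3: desired track 167.9°; wind correction +0.2° → command heading 168.1°, groundspeed 132.7 kt

Leg 1: heading=276.7°, groundspeed=116.3 kt
Leg 2: heading=326.4°, groundspeed=108.3 kt
Leg 3: heading=168.1°, groundspeed=132.7 kt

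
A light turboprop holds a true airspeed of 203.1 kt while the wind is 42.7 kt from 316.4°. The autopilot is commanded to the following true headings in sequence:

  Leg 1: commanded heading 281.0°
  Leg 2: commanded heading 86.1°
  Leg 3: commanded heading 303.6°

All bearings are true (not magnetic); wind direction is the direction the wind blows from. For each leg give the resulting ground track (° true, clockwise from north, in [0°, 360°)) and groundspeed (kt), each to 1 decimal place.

Leg 1: heading 281.0°; drift -8.4° → track 272.6°, groundspeed 170.1 kt
Leg 2: heading 86.1°; drift +8.1° → track 94.2°, groundspeed 232.7 kt
Leg 3: heading 303.6°; drift -3.4° → track 300.2°, groundspeed 161.7 kt

Leg 1: track=272.6°, groundspeed=170.1 kt
Leg 2: track=94.2°, groundspeed=232.7 kt
Leg 3: track=300.2°, groundspeed=161.7 kt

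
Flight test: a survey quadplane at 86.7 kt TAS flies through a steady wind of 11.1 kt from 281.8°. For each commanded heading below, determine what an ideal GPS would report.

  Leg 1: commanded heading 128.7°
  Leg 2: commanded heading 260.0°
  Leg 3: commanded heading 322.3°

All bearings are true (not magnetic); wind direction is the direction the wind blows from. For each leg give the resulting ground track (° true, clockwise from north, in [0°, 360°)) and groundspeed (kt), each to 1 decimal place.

Leg 1: track=125.7°, groundspeed=96.7 kt
Leg 2: track=256.9°, groundspeed=76.5 kt
Leg 3: track=327.6°, groundspeed=78.6 kt

Leg 1: heading 128.7°; drift -3.0° → track 125.7°, groundspeed 96.7 kt
Leg 2: heading 260.0°; drift -3.1° → track 256.9°, groundspeed 76.5 kt
Leg 3: heading 322.3°; drift +5.3° → track 327.6°, groundspeed 78.6 kt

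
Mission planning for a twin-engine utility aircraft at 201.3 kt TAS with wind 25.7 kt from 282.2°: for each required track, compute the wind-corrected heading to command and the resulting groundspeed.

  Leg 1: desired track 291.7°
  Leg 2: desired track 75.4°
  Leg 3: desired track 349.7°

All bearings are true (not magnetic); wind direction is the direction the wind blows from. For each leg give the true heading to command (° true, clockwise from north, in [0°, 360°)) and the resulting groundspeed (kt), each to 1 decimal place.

Leg 1: desired track 291.7°; wind correction -1.2° → command heading 290.5°, groundspeed 175.9 kt
Leg 2: desired track 75.4°; wind correction -3.3° → command heading 72.1°, groundspeed 223.9 kt
Leg 3: desired track 349.7°; wind correction -6.8° → command heading 342.9°, groundspeed 190.1 kt

Leg 1: heading=290.5°, groundspeed=175.9 kt
Leg 2: heading=72.1°, groundspeed=223.9 kt
Leg 3: heading=342.9°, groundspeed=190.1 kt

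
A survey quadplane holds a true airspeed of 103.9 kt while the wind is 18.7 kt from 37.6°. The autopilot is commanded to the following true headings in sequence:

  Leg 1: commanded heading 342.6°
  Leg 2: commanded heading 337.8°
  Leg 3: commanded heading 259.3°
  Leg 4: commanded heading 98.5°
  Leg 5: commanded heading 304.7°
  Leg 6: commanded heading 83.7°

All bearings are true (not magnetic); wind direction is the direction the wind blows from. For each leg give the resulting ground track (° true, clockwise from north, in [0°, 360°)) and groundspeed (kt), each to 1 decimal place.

Leg 1: heading 342.6°; drift -9.3° → track 333.3°, groundspeed 94.4 kt
Leg 2: heading 337.8°; drift -9.7° → track 328.1°, groundspeed 95.9 kt
Leg 3: heading 259.3°; drift -6.0° → track 253.3°, groundspeed 118.5 kt
Leg 4: heading 98.5°; drift +9.8° → track 108.3°, groundspeed 96.2 kt
Leg 5: heading 304.7°; drift -10.1° → track 294.6°, groundspeed 106.5 kt
Leg 6: heading 83.7°; drift +8.4° → track 92.1°, groundspeed 91.9 kt

Leg 1: track=333.3°, groundspeed=94.4 kt
Leg 2: track=328.1°, groundspeed=95.9 kt
Leg 3: track=253.3°, groundspeed=118.5 kt
Leg 4: track=108.3°, groundspeed=96.2 kt
Leg 5: track=294.6°, groundspeed=106.5 kt
Leg 6: track=92.1°, groundspeed=91.9 kt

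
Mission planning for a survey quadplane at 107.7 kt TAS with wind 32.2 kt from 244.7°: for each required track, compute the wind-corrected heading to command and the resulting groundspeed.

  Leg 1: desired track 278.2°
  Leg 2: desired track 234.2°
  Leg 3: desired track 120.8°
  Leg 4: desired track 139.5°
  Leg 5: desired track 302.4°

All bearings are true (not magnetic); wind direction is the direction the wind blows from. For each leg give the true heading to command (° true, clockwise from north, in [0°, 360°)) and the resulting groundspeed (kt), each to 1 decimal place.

Leg 1: heading=268.7°, groundspeed=79.4 kt
Leg 2: heading=237.3°, groundspeed=75.9 kt
Leg 3: heading=135.2°, groundspeed=122.3 kt
Leg 4: heading=156.3°, groundspeed=111.6 kt
Leg 5: heading=287.8°, groundspeed=87.0 kt

Leg 1: desired track 278.2°; wind correction -9.5° → command heading 268.7°, groundspeed 79.4 kt
Leg 2: desired track 234.2°; wind correction +3.1° → command heading 237.3°, groundspeed 75.9 kt
Leg 3: desired track 120.8°; wind correction +14.4° → command heading 135.2°, groundspeed 122.3 kt
Leg 4: desired track 139.5°; wind correction +16.8° → command heading 156.3°, groundspeed 111.6 kt
Leg 5: desired track 302.4°; wind correction -14.6° → command heading 287.8°, groundspeed 87.0 kt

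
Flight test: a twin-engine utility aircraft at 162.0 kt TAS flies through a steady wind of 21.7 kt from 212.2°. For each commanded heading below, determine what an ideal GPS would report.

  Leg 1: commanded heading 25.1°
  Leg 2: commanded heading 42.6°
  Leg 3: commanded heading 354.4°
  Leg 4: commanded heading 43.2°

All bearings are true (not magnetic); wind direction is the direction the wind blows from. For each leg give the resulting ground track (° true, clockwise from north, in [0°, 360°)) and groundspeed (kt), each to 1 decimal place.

Leg 1: heading 25.1°; drift +0.8° → track 25.9°, groundspeed 183.6 kt
Leg 2: heading 42.6°; drift -1.2° → track 41.4°, groundspeed 183.4 kt
Leg 3: heading 354.4°; drift +4.2° → track 358.6°, groundspeed 179.6 kt
Leg 4: heading 43.2°; drift -1.3° → track 41.9°, groundspeed 183.3 kt

Leg 1: track=25.9°, groundspeed=183.6 kt
Leg 2: track=41.4°, groundspeed=183.4 kt
Leg 3: track=358.6°, groundspeed=179.6 kt
Leg 4: track=41.9°, groundspeed=183.3 kt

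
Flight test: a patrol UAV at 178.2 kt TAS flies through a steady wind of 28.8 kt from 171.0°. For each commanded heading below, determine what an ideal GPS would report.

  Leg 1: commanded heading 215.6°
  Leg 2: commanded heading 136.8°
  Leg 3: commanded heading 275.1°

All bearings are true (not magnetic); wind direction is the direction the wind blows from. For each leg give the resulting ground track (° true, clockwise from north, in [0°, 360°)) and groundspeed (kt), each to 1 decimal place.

Leg 1: heading 215.6°; drift +7.3° → track 222.9°, groundspeed 159.0 kt
Leg 2: heading 136.8°; drift -6.0° → track 130.8°, groundspeed 155.2 kt
Leg 3: heading 275.1°; drift +8.6° → track 283.7°, groundspeed 187.3 kt

Leg 1: track=222.9°, groundspeed=159.0 kt
Leg 2: track=130.8°, groundspeed=155.2 kt
Leg 3: track=283.7°, groundspeed=187.3 kt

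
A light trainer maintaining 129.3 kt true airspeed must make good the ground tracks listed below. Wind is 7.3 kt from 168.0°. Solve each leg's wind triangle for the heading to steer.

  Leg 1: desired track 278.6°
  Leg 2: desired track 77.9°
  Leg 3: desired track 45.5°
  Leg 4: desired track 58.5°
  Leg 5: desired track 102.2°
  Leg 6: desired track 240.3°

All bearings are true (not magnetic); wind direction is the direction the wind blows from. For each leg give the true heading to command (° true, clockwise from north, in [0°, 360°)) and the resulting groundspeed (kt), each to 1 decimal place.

Leg 1: heading=275.6°, groundspeed=131.7 kt
Leg 2: heading=81.1°, groundspeed=129.1 kt
Leg 3: heading=48.2°, groundspeed=133.1 kt
Leg 4: heading=61.6°, groundspeed=131.6 kt
Leg 5: heading=105.2°, groundspeed=126.1 kt
Leg 6: heading=237.2°, groundspeed=126.9 kt

Leg 1: desired track 278.6°; wind correction -3.0° → command heading 275.6°, groundspeed 131.7 kt
Leg 2: desired track 77.9°; wind correction +3.2° → command heading 81.1°, groundspeed 129.1 kt
Leg 3: desired track 45.5°; wind correction +2.7° → command heading 48.2°, groundspeed 133.1 kt
Leg 4: desired track 58.5°; wind correction +3.1° → command heading 61.6°, groundspeed 131.6 kt
Leg 5: desired track 102.2°; wind correction +3.0° → command heading 105.2°, groundspeed 126.1 kt
Leg 6: desired track 240.3°; wind correction -3.1° → command heading 237.2°, groundspeed 126.9 kt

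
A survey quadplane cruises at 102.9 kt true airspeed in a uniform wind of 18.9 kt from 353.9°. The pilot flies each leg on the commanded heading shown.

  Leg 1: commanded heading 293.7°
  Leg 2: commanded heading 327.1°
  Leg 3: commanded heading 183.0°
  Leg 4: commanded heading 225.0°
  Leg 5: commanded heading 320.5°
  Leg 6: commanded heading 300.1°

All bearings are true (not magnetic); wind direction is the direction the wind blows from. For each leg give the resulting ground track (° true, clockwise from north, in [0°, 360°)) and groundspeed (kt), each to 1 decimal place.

Leg 1: track=283.8°, groundspeed=94.9 kt
Leg 2: track=321.4°, groundspeed=86.5 kt
Leg 3: track=181.6°, groundspeed=121.6 kt
Leg 4: track=217.7°, groundspeed=115.7 kt
Leg 5: track=313.7°, groundspeed=87.7 kt
Leg 6: track=290.7°, groundspeed=93.0 kt

Leg 1: heading 293.7°; drift -9.9° → track 283.8°, groundspeed 94.9 kt
Leg 2: heading 327.1°; drift -5.7° → track 321.4°, groundspeed 86.5 kt
Leg 3: heading 183.0°; drift -1.4° → track 181.6°, groundspeed 121.6 kt
Leg 4: heading 225.0°; drift -7.3° → track 217.7°, groundspeed 115.7 kt
Leg 5: heading 320.5°; drift -6.8° → track 313.7°, groundspeed 87.7 kt
Leg 6: heading 300.1°; drift -9.4° → track 290.7°, groundspeed 93.0 kt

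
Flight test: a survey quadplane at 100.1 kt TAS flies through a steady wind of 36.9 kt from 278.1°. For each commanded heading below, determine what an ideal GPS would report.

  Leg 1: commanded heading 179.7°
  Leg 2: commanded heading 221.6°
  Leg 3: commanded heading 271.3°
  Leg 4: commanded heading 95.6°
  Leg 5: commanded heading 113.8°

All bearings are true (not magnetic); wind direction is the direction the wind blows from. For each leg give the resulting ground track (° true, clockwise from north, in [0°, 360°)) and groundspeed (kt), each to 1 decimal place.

Leg 1: track=160.6°, groundspeed=111.6 kt
Leg 2: track=200.5°, groundspeed=85.5 kt
Leg 3: track=267.4°, groundspeed=63.6 kt
Leg 4: track=96.3°, groundspeed=137.0 kt
Leg 5: track=109.6°, groundspeed=136.0 kt

Leg 1: heading 179.7°; drift -19.1° → track 160.6°, groundspeed 111.6 kt
Leg 2: heading 221.6°; drift -21.1° → track 200.5°, groundspeed 85.5 kt
Leg 3: heading 271.3°; drift -3.9° → track 267.4°, groundspeed 63.6 kt
Leg 4: heading 95.6°; drift +0.7° → track 96.3°, groundspeed 137.0 kt
Leg 5: heading 113.8°; drift -4.2° → track 109.6°, groundspeed 136.0 kt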